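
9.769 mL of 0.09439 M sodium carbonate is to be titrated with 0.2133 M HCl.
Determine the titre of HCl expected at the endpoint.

8.646 mL

Na2CO3 + 2 HCl → 2 NaCl + H2O + CO2
n(Na2CO3) = 0.009769 L × 0.09439 mol/L = 9.221 × 10^-4 mol
From the 2:1 stoichiometry, n(HCl) = 2/1 × 9.221 × 10^-4 = 1.844 × 10^-3 mol
V(HCl) = 1.844 × 10^-3 mol / 0.2133 mol/L = 0.008646 L = 8.646 mL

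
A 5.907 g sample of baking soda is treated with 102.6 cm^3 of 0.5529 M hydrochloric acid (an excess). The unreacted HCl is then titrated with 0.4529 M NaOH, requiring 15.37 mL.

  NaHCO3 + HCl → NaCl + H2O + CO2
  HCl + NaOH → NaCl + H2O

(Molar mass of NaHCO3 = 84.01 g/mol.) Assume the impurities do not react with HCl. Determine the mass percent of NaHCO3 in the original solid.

70.78 %

n(HCl) added = 0.1026 × 0.5529 = 0.05673 mol
n(NaOH) used in back-titration = 0.01537 × 0.4529 = 6.961 × 10^-3 mol
n(HCl) left over = 6.961 × 10^-3 mol (1:1 ratio)
n(HCl) consumed by analyte = 0.05673 − 6.961 × 10^-3 = 0.04977 mol
n(NaHCO3) = 0.04977 mol (1:1 ratio)
mass of NaHCO3 = 0.04977 × 84.01 = 4.181 g
% NaHCO3 = 4.181 / 5.907 × 100 = 70.78 %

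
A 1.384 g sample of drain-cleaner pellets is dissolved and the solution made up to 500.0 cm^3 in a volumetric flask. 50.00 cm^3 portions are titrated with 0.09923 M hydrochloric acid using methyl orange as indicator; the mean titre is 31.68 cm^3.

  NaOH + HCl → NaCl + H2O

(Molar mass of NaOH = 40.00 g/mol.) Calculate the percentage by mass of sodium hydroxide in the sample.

n(HCl) per titration = 0.03168 × 0.09923 = 3.144 × 10^-3 mol
n(NaOH) in each aliquot = 3.144 × 10^-3 mol (1:1 ratio)
n(NaOH) in the whole flask = 3.144 × 10^-3 × 500.0/50.00 = 0.03144 mol
mass of NaOH = 0.03144 × 40.00 = 1.257 g
% NaOH = 1.257 / 1.384 × 100 = 90.86 %

90.86 %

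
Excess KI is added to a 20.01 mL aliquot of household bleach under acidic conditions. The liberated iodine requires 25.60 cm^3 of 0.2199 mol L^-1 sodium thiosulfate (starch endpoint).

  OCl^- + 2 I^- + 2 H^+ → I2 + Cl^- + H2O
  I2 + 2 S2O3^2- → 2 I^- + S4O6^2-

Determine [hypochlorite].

n(S2O3^2-) = 0.02560 × 0.2199 = 5.629 × 10^-3 mol
n(I2) = n(S2O3^2-)/2 = 2.815 × 10^-3 mol
n(OCl^-) in the aliquot = 2.815 × 10^-3 mol (1:1 ratio)
[OCl^-] = 2.815 × 10^-3 / 0.02001 = 0.1407 mol/L

0.1407 mol/L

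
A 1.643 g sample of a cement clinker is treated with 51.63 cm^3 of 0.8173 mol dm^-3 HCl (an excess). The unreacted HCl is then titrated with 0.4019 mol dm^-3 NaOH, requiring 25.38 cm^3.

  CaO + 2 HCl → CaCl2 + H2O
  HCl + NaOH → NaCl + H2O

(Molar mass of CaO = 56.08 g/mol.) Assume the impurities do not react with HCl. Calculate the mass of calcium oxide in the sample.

n(HCl) added = 0.05163 × 0.8173 = 0.04220 mol
n(NaOH) used in back-titration = 0.02538 × 0.4019 = 0.01020 mol
n(HCl) left over = 0.01020 mol (1:1 ratio)
n(HCl) consumed by analyte = 0.04220 − 0.01020 = 0.03200 mol
From the 1:2 ratio, n(CaO) = 1/2 × 0.03200 = 0.01600 mol
mass of CaO = 0.01600 × 56.08 = 0.8972 g

0.8972 g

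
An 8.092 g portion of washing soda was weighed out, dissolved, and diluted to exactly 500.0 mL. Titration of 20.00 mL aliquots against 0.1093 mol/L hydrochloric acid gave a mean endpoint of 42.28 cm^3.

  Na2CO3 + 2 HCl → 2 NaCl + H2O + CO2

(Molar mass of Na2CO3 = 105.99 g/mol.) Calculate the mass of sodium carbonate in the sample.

n(HCl) per titration = 0.04228 × 0.1093 = 4.621 × 10^-3 mol
From the 1:2 ratio, n(Na2CO3) in each aliquot = 1/2 × 4.621 × 10^-3 = 2.311 × 10^-3 mol
n(Na2CO3) in the whole flask = 2.311 × 10^-3 × 500.0/20.00 = 0.05777 mol
mass of Na2CO3 = 0.05777 × 105.99 = 6.123 g

6.123 g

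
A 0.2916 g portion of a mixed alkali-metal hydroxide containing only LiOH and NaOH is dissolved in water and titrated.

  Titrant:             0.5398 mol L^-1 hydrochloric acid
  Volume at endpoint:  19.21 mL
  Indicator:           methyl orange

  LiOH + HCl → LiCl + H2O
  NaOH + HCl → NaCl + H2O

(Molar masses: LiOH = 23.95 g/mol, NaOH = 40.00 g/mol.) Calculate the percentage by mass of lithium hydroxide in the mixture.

63.04 %

n(HCl) = 0.01921 × 0.5398 = 0.01037 mol
Let x = n(LiOH), y = n(NaOH).
Titrant: 1x + 1y = 0.01037;  mass: 23.95x + 40.00y = 0.2916
Solving, x = 7.675 × 10^-3 mol, y = 2.695 × 10^-3 mol
mass of LiOH = 7.675 × 10^-3 × 23.95 = 0.1838 g
% LiOH = 0.1838 / 0.2916 × 100 = 63.04 %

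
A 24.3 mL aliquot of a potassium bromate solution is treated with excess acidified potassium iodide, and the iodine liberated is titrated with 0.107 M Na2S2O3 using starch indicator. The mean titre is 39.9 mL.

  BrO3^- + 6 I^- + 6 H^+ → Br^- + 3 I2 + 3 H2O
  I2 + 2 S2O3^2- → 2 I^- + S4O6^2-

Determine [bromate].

0.0293 M

n(S2O3^2-) = 0.0399 × 0.107 = 4.27 × 10^-3 mol
n(I2) = n(S2O3^2-)/2 = 2.13 × 10^-3 mol
From the 1:3 ratio, n(BrO3^-) in the aliquot = 1/3 × 2.13 × 10^-3 = 7.12 × 10^-4 mol
[BrO3^-] = 7.12 × 10^-4 / 0.0243 = 0.0293 mol/L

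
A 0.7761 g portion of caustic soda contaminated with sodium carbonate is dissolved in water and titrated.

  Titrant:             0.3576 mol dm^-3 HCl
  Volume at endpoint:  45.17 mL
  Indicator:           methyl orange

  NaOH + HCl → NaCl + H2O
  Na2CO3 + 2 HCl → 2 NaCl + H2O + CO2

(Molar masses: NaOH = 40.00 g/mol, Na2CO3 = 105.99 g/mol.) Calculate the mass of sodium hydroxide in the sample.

0.2460 g

n(HCl) = 0.04517 × 0.3576 = 0.01615 mol
Let x = n(NaOH), y = n(Na2CO3).
Titrant: 1x + 2y = 0.01615;  mass: 40.00x + 105.99y = 0.7761
Solving, x = 6.150 × 10^-3 mol, y = 5.001 × 10^-3 mol
mass of NaOH = 6.150 × 10^-3 × 40.00 = 0.2460 g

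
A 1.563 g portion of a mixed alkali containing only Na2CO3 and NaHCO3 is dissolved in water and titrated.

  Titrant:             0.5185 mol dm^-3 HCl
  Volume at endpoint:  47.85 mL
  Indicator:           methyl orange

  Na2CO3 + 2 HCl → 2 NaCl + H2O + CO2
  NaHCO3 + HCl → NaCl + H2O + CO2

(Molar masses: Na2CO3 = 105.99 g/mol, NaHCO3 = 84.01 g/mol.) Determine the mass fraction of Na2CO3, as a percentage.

56.99 %

n(HCl) = 0.04785 × 0.5185 = 0.02481 mol
Let x = n(Na2CO3), y = n(NaHCO3).
Titrant: 2x + 1y = 0.02481;  mass: 105.99x + 84.01y = 1.563
Solving, x = 8.404 × 10^-3 mol, y = 8.002 × 10^-3 mol
mass of Na2CO3 = 8.404 × 10^-3 × 105.99 = 0.8908 g
% Na2CO3 = 0.8908 / 1.563 × 100 = 56.99 %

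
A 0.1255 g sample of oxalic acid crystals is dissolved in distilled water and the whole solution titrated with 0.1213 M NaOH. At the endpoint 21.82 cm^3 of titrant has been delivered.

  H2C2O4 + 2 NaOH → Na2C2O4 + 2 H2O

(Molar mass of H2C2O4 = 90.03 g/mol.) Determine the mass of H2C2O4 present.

n(NaOH) = 0.02182 L × 0.1213 mol/L = 2.647 × 10^-3 mol
From the 1:2 ratio, n(H2C2O4) = 1/2 × 2.647 × 10^-3 = 1.323 × 10^-3 mol
mass of H2C2O4 = 1.323 × 10^-3 × 90.03 g/mol = 0.1191 g

0.1191 g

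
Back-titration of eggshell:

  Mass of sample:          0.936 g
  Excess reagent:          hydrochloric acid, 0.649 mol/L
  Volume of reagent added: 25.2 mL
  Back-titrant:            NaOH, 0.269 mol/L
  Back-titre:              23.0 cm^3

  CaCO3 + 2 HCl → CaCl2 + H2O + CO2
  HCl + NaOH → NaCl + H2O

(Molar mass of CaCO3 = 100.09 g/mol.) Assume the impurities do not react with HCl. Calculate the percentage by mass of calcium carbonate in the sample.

n(HCl) added = 0.0252 × 0.649 = 0.0164 mol
n(NaOH) used in back-titration = 0.0230 × 0.269 = 6.19 × 10^-3 mol
n(HCl) left over = 6.19 × 10^-3 mol (1:1 ratio)
n(HCl) consumed by analyte = 0.0164 − 6.19 × 10^-3 = 0.0102 mol
From the 1:2 ratio, n(CaCO3) = 1/2 × 0.0102 = 5.08 × 10^-3 mol
mass of CaCO3 = 5.08 × 10^-3 × 100.09 = 0.509 g
% CaCO3 = 0.509 / 0.936 × 100 = 54.4 %

54.4 %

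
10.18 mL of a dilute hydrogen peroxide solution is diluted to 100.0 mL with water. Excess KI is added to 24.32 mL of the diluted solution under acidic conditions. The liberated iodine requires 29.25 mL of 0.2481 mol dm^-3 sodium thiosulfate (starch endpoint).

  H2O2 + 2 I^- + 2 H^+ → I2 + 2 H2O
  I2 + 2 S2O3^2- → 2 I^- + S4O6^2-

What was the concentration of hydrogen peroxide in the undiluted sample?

1.466 mol/L

n(S2O3^2-) = 0.02925 × 0.2481 = 7.257 × 10^-3 mol
n(I2) = n(S2O3^2-)/2 = 3.628 × 10^-3 mol
n(H2O2) in the aliquot = 3.628 × 10^-3 mol (1:1 ratio)
[H2O2]_dilute = 3.628 × 10^-3 / 0.02432 = 0.1492 mol/L
[H2O2]_original = 0.1492 × 100.0/10.18 = 1.466 mol/L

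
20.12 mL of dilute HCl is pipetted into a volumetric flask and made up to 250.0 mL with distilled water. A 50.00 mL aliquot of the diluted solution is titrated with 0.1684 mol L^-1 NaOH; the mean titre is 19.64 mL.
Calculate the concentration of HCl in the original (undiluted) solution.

0.8219 mol/L

HCl + NaOH → NaCl + H2O
n(NaOH) = 0.01964 × 0.1684 = 3.307 × 10^-3 mol
n(HCl) in the aliquot = 3.307 × 10^-3 mol (1:1 ratio)
[HCl]_dilute = 3.307 × 10^-3 / 0.05000 = 0.06615 mol/L
Dilution factor = 250.0 / 20.12 = 12.43
[HCl]_stock = 0.06615 × 12.43 = 0.8219 mol/L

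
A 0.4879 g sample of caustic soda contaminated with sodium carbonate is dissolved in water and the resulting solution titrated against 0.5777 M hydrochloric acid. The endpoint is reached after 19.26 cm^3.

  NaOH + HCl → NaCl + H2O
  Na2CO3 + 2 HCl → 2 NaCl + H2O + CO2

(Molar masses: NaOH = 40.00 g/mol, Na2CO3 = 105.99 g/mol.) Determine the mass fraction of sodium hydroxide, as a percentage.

n(HCl) = 0.01926 × 0.5777 = 0.01113 mol
Let x = n(NaOH), y = n(Na2CO3).
Titrant: 1x + 2y = 0.01113;  mass: 40.00x + 105.99y = 0.4879
Solving, x = 7.830 × 10^-3 mol, y = 1.648 × 10^-3 mol
mass of NaOH = 7.830 × 10^-3 × 40.00 = 0.3132 g
% NaOH = 0.3132 / 0.4879 × 100 = 64.19 %

64.19 %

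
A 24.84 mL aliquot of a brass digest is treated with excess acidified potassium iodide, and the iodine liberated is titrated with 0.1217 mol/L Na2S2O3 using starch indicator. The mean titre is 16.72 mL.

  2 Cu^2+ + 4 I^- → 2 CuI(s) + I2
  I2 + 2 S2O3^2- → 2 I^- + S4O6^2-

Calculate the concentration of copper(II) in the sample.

n(S2O3^2-) = 0.01672 × 0.1217 = 2.035 × 10^-3 mol
n(I2) = n(S2O3^2-)/2 = 1.017 × 10^-3 mol
From the 2:1 ratio, n(Cu2+) in the aliquot = 2/1 × 1.017 × 10^-3 = 2.035 × 10^-3 mol
[Cu2+] = 2.035 × 10^-3 / 0.02484 = 0.08192 mol/L

0.08192 mol/L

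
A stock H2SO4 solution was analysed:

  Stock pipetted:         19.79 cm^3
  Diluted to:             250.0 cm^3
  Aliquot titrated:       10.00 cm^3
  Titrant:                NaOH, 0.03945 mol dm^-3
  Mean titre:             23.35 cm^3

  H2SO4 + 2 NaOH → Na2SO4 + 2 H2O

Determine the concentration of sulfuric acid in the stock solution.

0.5818 mol/L

n(NaOH) = 0.02335 × 0.03945 = 9.212 × 10^-4 mol
From the 1:2 ratio, n(H2SO4) in the aliquot = 1/2 × 9.212 × 10^-4 = 4.606 × 10^-4 mol
[H2SO4]_dilute = 4.606 × 10^-4 / 0.01000 = 0.04606 mol/L
Dilution factor = 250.0 / 19.79 = 12.63
[H2SO4]_stock = 0.04606 × 12.63 = 0.5818 mol/L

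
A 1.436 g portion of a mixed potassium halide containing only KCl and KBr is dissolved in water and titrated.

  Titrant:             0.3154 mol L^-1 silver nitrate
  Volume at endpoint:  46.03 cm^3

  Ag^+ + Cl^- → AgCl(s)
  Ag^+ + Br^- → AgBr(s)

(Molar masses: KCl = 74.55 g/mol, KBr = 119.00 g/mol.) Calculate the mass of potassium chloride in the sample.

n(AgNO3) = 0.04603 × 0.3154 = 0.01452 mol
Let x = n(KCl), y = n(KBr).
Titrant: 1x + 1y = 0.01452;  mass: 74.55x + 119.00y = 1.436
Solving, x = 6.561 × 10^-3 mol, y = 7.957 × 10^-3 mol
mass of KCl = 6.561 × 10^-3 × 74.55 = 0.4891 g

0.4891 g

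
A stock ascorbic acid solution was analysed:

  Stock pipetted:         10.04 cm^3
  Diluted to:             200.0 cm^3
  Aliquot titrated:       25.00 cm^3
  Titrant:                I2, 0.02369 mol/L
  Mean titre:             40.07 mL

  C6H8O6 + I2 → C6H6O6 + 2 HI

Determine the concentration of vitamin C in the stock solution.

0.7564 mol/L

n(I2) = 0.04007 × 0.02369 = 9.493 × 10^-4 mol
n(C6H8O6) in the aliquot = 9.493 × 10^-4 mol (1:1 ratio)
[C6H8O6]_dilute = 9.493 × 10^-4 / 0.02500 = 0.03797 mol/L
Dilution factor = 200.0 / 10.04 = 19.92
[C6H8O6]_stock = 0.03797 × 19.92 = 0.7564 mol/L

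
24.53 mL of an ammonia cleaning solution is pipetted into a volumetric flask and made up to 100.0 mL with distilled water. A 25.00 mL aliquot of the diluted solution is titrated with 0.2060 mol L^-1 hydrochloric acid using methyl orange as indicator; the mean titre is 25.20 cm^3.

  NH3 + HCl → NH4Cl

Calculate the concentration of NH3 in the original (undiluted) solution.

n(HCl) = 0.02520 × 0.2060 = 5.191 × 10^-3 mol
n(NH3) in the aliquot = 5.191 × 10^-3 mol (1:1 ratio)
[NH3]_dilute = 5.191 × 10^-3 / 0.02500 = 0.2076 mol/L
Dilution factor = 100.0 / 24.53 = 4.077
[NH3]_stock = 0.2076 × 4.077 = 0.8465 mol/L

0.8465 mol/L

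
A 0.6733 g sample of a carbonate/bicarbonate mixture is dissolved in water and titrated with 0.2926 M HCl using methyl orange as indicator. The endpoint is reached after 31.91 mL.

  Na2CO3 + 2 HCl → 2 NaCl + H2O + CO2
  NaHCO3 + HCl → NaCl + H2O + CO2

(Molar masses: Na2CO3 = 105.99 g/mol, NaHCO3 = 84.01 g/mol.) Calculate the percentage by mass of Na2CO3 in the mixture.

28.19 %

n(HCl) = 0.03191 × 0.2926 = 9.337 × 10^-3 mol
Let x = n(Na2CO3), y = n(NaHCO3).
Titrant: 2x + 1y = 9.337 × 10^-3;  mass: 105.99x + 84.01y = 0.6733
Solving, x = 1.791 × 10^-3 mol, y = 5.755 × 10^-3 mol
mass of Na2CO3 = 1.791 × 10^-3 × 105.99 = 0.1898 g
% Na2CO3 = 0.1898 / 0.6733 × 100 = 28.19 %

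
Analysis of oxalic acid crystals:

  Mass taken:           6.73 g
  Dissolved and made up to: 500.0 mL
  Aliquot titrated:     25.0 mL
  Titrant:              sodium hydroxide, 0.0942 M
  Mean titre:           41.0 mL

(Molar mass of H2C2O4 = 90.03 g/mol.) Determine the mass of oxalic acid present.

3.48 g

H2C2O4 + 2 NaOH → Na2C2O4 + 2 H2O
n(NaOH) per titration = 0.0410 × 0.0942 = 3.86 × 10^-3 mol
From the 1:2 ratio, n(H2C2O4) in each aliquot = 1/2 × 3.86 × 10^-3 = 1.93 × 10^-3 mol
n(H2C2O4) in the whole flask = 1.93 × 10^-3 × 500.0/25.0 = 0.0386 mol
mass of H2C2O4 = 0.0386 × 90.03 = 3.48 g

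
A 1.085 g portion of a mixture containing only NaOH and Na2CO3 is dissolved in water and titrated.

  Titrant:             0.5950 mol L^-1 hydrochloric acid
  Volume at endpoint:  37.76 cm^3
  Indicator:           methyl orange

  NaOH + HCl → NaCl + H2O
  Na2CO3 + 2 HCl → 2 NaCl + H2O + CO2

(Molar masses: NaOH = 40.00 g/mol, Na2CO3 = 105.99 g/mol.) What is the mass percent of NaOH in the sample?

n(HCl) = 0.03776 × 0.5950 = 0.02247 mol
Let x = n(NaOH), y = n(Na2CO3).
Titrant: 1x + 2y = 0.02247;  mass: 40.00x + 105.99y = 1.085
Solving, x = 8.130 × 10^-3 mol, y = 7.169 × 10^-3 mol
mass of NaOH = 8.130 × 10^-3 × 40.00 = 0.3252 g
% NaOH = 0.3252 / 1.085 × 100 = 29.97 %

29.97 %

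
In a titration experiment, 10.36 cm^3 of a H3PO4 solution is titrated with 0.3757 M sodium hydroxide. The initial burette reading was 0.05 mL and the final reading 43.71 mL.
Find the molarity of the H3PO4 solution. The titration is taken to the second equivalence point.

H3PO4 + 2 NaOH → Na2HPO4 + 2 H2O
n(NaOH) = 0.04366 L × 0.3757 mol/L = 0.01640 mol
From the 1:2 mole ratio, n(H3PO4) = 1/2 × 0.01640 = 8.202 × 10^-3 mol
[H3PO4] = 8.202 × 10^-3 mol / 0.01036 L = 0.7917 mol/L

0.7917 M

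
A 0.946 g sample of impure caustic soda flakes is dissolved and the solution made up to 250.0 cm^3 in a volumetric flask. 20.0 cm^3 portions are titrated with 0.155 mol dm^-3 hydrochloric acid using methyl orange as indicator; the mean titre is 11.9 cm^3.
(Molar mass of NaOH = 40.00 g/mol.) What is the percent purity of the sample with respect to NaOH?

NaOH + HCl → NaCl + H2O
n(HCl) per titration = 0.0119 × 0.155 = 1.84 × 10^-3 mol
n(NaOH) in each aliquot = 1.84 × 10^-3 mol (1:1 ratio)
n(NaOH) in the whole flask = 1.84 × 10^-3 × 250.0/20.0 = 0.0231 mol
mass of NaOH = 0.0231 × 40.00 = 0.922 g
% NaOH = 0.922 / 0.946 × 100 = 97.5 %

97.5 %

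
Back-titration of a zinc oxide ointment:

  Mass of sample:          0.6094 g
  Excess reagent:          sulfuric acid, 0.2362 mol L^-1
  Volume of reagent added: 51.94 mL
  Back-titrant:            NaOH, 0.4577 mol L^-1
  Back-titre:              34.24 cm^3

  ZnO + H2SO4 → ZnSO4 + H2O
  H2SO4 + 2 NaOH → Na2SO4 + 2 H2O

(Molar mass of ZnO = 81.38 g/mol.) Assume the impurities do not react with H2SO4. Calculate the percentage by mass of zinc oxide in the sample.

n(H2SO4) added = 0.05194 × 0.2362 = 0.01227 mol
n(NaOH) used in back-titration = 0.03424 × 0.4577 = 0.01567 mol
From the 1:2 ratio, n(H2SO4) left over = 1/2 × 0.01567 = 7.836 × 10^-3 mol
n(H2SO4) consumed by analyte = 0.01227 − 7.836 × 10^-3 = 4.432 × 10^-3 mol
n(ZnO) = 4.432 × 10^-3 mol (1:1 ratio)
mass of ZnO = 4.432 × 10^-3 × 81.38 = 0.3607 g
% ZnO = 0.3607 / 0.6094 × 100 = 59.19 %

59.19 %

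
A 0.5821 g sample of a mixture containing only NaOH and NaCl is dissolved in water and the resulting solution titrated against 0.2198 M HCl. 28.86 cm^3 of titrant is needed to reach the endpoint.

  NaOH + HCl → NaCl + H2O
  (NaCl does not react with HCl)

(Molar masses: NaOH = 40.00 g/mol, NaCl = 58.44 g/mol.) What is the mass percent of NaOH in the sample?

43.59 %

n(HCl) = 0.02886 × 0.2198 = 6.343 × 10^-3 mol
Let x = n(NaOH), y = n(NaCl).
Titrant: 1x = 6.343 × 10^-3;  mass: 40.00x + 58.44y = 0.5821
Solving, x = 6.343 × 10^-3 mol, y = 5.619 × 10^-3 mol
mass of NaOH = 6.343 × 10^-3 × 40.00 = 0.2537 g
% NaOH = 0.2537 / 0.5821 × 100 = 43.59 %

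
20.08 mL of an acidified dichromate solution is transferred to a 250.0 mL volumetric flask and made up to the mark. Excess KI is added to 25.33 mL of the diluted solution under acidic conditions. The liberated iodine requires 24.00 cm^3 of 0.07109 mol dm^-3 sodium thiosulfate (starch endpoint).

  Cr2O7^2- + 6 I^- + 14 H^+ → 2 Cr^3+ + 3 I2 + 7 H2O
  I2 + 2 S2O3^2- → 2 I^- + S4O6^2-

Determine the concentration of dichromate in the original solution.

0.1398 mol/L

n(S2O3^2-) = 0.02400 × 0.07109 = 1.706 × 10^-3 mol
n(I2) = n(S2O3^2-)/2 = 8.531 × 10^-4 mol
From the 1:3 ratio, n(Cr2O7^2-) in the aliquot = 1/3 × 8.531 × 10^-4 = 2.844 × 10^-4 mol
[Cr2O7^2-]_dilute = 2.844 × 10^-4 / 0.02533 = 0.01123 mol/L
[Cr2O7^2-]_original = 0.01123 × 250.0/20.08 = 0.1398 mol/L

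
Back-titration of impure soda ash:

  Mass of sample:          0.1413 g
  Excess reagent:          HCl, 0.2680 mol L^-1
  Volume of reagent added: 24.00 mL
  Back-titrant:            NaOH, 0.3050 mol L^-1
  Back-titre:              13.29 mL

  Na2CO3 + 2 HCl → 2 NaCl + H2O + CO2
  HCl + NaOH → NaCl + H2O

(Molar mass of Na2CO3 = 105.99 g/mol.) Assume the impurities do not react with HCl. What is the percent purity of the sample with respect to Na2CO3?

89.21 %

n(HCl) added = 0.02400 × 0.2680 = 6.432 × 10^-3 mol
n(NaOH) used in back-titration = 0.01329 × 0.3050 = 4.053 × 10^-3 mol
n(HCl) left over = 4.053 × 10^-3 mol (1:1 ratio)
n(HCl) consumed by analyte = 6.432 × 10^-3 − 4.053 × 10^-3 = 2.379 × 10^-3 mol
From the 1:2 ratio, n(Na2CO3) = 1/2 × 2.379 × 10^-3 = 1.189 × 10^-3 mol
mass of Na2CO3 = 1.189 × 10^-3 × 105.99 = 0.1261 g
% Na2CO3 = 0.1261 / 0.1413 × 100 = 89.21 %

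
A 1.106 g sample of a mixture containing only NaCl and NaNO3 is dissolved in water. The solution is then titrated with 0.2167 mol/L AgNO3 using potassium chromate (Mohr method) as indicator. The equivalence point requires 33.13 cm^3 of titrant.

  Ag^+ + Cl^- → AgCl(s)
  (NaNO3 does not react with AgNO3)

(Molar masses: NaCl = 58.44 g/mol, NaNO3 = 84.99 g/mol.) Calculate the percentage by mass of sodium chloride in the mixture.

n(AgNO3) = 0.03313 × 0.2167 = 7.179 × 10^-3 mol
Let x = n(NaCl), y = n(NaNO3).
Titrant: 1x = 7.179 × 10^-3;  mass: 58.44x + 84.99y = 1.106
Solving, x = 7.179 × 10^-3 mol, y = 8.077 × 10^-3 mol
mass of NaCl = 7.179 × 10^-3 × 58.44 = 0.4196 g
% NaCl = 0.4196 / 1.106 × 100 = 37.93 %

37.93 %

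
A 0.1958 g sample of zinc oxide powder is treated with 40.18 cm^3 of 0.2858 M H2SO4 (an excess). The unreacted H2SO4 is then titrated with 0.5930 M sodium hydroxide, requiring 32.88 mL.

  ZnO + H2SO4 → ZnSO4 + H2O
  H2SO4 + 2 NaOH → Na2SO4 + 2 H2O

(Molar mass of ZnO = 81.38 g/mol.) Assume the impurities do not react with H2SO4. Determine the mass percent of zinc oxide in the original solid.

n(H2SO4) added = 0.04018 × 0.2858 = 0.01148 mol
n(NaOH) used in back-titration = 0.03288 × 0.5930 = 0.01950 mol
From the 1:2 ratio, n(H2SO4) left over = 1/2 × 0.01950 = 9.749 × 10^-3 mol
n(H2SO4) consumed by analyte = 0.01148 − 9.749 × 10^-3 = 1.735 × 10^-3 mol
n(ZnO) = 1.735 × 10^-3 mol (1:1 ratio)
mass of ZnO = 1.735 × 10^-3 × 81.38 = 0.1412 g
% ZnO = 0.1412 / 0.1958 × 100 = 72.09 %

72.09 %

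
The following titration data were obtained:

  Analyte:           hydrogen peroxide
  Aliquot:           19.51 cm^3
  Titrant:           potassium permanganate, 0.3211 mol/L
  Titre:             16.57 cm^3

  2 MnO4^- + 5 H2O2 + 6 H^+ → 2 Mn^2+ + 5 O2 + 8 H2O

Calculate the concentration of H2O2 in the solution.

0.6818 mol/L

n(KMnO4) = 0.01657 L × 0.3211 mol/L = 5.321 × 10^-3 mol
From the 5:2 mole ratio, n(H2O2) = 5/2 × 5.321 × 10^-3 = 0.01330 mol
[H2O2] = 0.01330 mol / 0.01951 L = 0.6818 mol/L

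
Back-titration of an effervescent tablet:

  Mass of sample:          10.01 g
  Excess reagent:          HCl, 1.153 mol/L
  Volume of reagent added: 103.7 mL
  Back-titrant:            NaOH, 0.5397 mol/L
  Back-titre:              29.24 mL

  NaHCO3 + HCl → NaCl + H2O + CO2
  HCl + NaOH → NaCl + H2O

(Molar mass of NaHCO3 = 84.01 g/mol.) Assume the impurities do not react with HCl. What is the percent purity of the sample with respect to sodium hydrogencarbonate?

n(HCl) added = 0.1037 × 1.153 = 0.1196 mol
n(NaOH) used in back-titration = 0.02924 × 0.5397 = 0.01578 mol
n(HCl) left over = 0.01578 mol (1:1 ratio)
n(HCl) consumed by analyte = 0.1196 − 0.01578 = 0.1038 mol
n(NaHCO3) = 0.1038 mol (1:1 ratio)
mass of NaHCO3 = 0.1038 × 84.01 = 8.719 g
% NaHCO3 = 8.719 / 10.01 × 100 = 87.10 %

87.10 %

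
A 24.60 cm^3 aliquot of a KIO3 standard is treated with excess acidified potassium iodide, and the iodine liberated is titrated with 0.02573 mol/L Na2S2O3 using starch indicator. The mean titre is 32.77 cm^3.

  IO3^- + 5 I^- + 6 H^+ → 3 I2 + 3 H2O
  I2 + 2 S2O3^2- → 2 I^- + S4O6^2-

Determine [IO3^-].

n(S2O3^2-) = 0.03277 × 0.02573 = 8.432 × 10^-4 mol
n(I2) = n(S2O3^2-)/2 = 4.216 × 10^-4 mol
From the 1:3 ratio, n(IO3^-) in the aliquot = 1/3 × 4.216 × 10^-4 = 1.405 × 10^-4 mol
[IO3^-] = 1.405 × 10^-4 / 0.02460 = 0.005713 mol/L

0.005713 mol/L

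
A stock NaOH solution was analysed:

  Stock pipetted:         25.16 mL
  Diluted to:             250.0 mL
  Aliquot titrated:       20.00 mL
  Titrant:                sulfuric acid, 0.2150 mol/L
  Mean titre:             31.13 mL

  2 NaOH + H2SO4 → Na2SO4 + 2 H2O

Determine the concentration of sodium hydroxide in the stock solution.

6.650 mol/L

n(H2SO4) = 0.03113 × 0.2150 = 6.693 × 10^-3 mol
From the 2:1 ratio, n(NaOH) in the aliquot = 2/1 × 6.693 × 10^-3 = 0.01339 mol
[NaOH]_dilute = 0.01339 / 0.02000 = 0.6693 mol/L
Dilution factor = 250.0 / 25.16 = 9.936
[NaOH]_stock = 0.6693 × 9.936 = 6.650 mol/L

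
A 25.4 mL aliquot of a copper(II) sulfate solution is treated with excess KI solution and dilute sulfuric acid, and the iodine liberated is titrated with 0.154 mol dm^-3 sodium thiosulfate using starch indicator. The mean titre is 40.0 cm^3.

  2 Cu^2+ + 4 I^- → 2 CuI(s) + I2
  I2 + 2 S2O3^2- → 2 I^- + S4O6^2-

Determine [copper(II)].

n(S2O3^2-) = 0.0400 × 0.154 = 6.16 × 10^-3 mol
n(I2) = n(S2O3^2-)/2 = 3.08 × 10^-3 mol
From the 2:1 ratio, n(Cu2+) in the aliquot = 2/1 × 3.08 × 10^-3 = 6.16 × 10^-3 mol
[Cu2+] = 6.16 × 10^-3 / 0.0254 = 0.243 mol/L

0.243 mol/L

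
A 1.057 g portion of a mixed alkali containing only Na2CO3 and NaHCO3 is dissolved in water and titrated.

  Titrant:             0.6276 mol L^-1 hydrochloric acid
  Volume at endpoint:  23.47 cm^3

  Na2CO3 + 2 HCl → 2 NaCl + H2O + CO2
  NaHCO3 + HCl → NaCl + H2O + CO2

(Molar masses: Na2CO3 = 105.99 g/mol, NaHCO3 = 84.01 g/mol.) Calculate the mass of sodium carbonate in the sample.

0.3083 g

n(HCl) = 0.02347 × 0.6276 = 0.01473 mol
Let x = n(Na2CO3), y = n(NaHCO3).
Titrant: 2x + 1y = 0.01473;  mass: 105.99x + 84.01y = 1.057
Solving, x = 2.909 × 10^-3 mol, y = 8.912 × 10^-3 mol
mass of Na2CO3 = 2.909 × 10^-3 × 105.99 = 0.3083 g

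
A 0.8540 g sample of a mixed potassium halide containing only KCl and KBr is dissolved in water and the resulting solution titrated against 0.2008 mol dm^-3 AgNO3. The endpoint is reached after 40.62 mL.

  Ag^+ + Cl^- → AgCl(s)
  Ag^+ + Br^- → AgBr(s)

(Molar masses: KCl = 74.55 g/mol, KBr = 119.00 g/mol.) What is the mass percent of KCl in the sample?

n(AgNO3) = 0.04062 × 0.2008 = 8.156 × 10^-3 mol
Let x = n(KCl), y = n(KBr).
Titrant: 1x + 1y = 8.156 × 10^-3;  mass: 74.55x + 119.00y = 0.8540
Solving, x = 2.624 × 10^-3 mol, y = 5.533 × 10^-3 mol
mass of KCl = 2.624 × 10^-3 × 74.55 = 0.1956 g
% KCl = 0.1956 / 0.8540 × 100 = 22.90 %

22.90 %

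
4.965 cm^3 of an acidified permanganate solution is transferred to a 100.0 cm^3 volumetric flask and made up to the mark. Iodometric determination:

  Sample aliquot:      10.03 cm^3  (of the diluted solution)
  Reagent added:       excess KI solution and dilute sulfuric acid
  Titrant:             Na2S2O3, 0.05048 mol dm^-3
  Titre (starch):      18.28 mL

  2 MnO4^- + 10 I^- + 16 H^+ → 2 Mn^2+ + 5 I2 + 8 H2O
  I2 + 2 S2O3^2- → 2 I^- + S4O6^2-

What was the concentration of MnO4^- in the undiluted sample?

0.3706 mol/L

n(S2O3^2-) = 0.01828 × 0.05048 = 9.228 × 10^-4 mol
n(I2) = n(S2O3^2-)/2 = 4.614 × 10^-4 mol
From the 2:5 ratio, n(MnO4^-) in the aliquot = 2/5 × 4.614 × 10^-4 = 1.846 × 10^-4 mol
[MnO4^-]_dilute = 1.846 × 10^-4 / 0.01003 = 0.01840 mol/L
[MnO4^-]_original = 0.01840 × 100.0/4.965 = 0.3706 mol/L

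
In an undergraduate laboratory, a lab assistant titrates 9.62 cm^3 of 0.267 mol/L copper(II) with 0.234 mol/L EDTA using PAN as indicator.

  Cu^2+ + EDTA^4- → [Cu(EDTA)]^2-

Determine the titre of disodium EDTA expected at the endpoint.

11.0 mL

n(Cu2+) = 0.00962 L × 0.267 mol/L = 2.57 × 10^-3 mol
n(EDTA) = 2.57 × 10^-3 mol (1:1 stoichiometry)
V(EDTA) = 2.57 × 10^-3 mol / 0.234 mol/L = 0.0110 L = 11.0 mL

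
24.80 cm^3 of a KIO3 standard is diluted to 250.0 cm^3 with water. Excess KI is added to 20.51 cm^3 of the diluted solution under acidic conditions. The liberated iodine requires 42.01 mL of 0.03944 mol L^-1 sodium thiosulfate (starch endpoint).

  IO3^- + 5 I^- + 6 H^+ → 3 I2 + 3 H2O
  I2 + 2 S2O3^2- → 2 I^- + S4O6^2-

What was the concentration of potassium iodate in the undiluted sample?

n(S2O3^2-) = 0.04201 × 0.03944 = 1.657 × 10^-3 mol
n(I2) = n(S2O3^2-)/2 = 8.284 × 10^-4 mol
From the 1:3 ratio, n(IO3^-) in the aliquot = 1/3 × 8.284 × 10^-4 = 2.761 × 10^-4 mol
[IO3^-]_dilute = 2.761 × 10^-4 / 0.02051 = 0.01346 mol/L
[IO3^-]_original = 0.01346 × 250.0/24.80 = 0.1357 mol/L

0.1357 mol/L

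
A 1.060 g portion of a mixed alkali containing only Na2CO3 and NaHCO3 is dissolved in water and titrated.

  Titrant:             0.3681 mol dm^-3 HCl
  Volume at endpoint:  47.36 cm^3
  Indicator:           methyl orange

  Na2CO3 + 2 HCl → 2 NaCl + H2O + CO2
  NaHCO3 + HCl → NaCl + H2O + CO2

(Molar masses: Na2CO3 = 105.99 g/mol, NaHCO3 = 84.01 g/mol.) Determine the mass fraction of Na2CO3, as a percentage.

n(HCl) = 0.04736 × 0.3681 = 0.01743 mol
Let x = n(Na2CO3), y = n(NaHCO3).
Titrant: 2x + 1y = 0.01743;  mass: 105.99x + 84.01y = 1.060
Solving, x = 6.522 × 10^-3 mol, y = 4.389 × 10^-3 mol
mass of Na2CO3 = 6.522 × 10^-3 × 105.99 = 0.6913 g
% Na2CO3 = 0.6913 / 1.060 × 100 = 65.21 %

65.21 %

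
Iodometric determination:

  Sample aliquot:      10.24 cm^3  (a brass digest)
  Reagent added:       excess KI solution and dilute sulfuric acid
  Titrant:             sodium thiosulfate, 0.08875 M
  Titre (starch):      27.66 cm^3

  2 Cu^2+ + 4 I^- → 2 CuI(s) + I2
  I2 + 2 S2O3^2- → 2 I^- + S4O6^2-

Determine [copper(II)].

0.2397 M

n(S2O3^2-) = 0.02766 × 0.08875 = 2.455 × 10^-3 mol
n(I2) = n(S2O3^2-)/2 = 1.227 × 10^-3 mol
From the 2:1 ratio, n(Cu2+) in the aliquot = 2/1 × 1.227 × 10^-3 = 2.455 × 10^-3 mol
[Cu2+] = 2.455 × 10^-3 / 0.01024 = 0.2397 mol/L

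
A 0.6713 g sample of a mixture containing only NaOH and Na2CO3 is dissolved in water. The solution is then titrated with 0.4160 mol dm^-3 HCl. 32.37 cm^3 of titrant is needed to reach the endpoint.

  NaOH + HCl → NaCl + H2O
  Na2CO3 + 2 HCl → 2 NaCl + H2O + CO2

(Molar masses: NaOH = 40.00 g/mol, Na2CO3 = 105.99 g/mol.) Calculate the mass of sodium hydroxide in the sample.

0.1303 g

n(HCl) = 0.03237 × 0.4160 = 0.01347 mol
Let x = n(NaOH), y = n(Na2CO3).
Titrant: 1x + 2y = 0.01347;  mass: 40.00x + 105.99y = 0.6713
Solving, x = 3.257 × 10^-3 mol, y = 5.104 × 10^-3 mol
mass of NaOH = 3.257 × 10^-3 × 40.00 = 0.1303 g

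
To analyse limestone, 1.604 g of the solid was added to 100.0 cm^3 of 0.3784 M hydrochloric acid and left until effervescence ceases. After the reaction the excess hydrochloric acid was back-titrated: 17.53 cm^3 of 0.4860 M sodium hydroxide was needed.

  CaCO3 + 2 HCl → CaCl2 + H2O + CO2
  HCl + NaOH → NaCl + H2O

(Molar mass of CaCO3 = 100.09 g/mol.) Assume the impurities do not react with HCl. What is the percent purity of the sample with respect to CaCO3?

n(HCl) added = 0.1000 × 0.3784 = 0.03784 mol
n(NaOH) used in back-titration = 0.01753 × 0.4860 = 8.520 × 10^-3 mol
n(HCl) left over = 8.520 × 10^-3 mol (1:1 ratio)
n(HCl) consumed by analyte = 0.03784 − 8.520 × 10^-3 = 0.02932 mol
From the 1:2 ratio, n(CaCO3) = 1/2 × 0.02932 = 0.01466 mol
mass of CaCO3 = 0.01466 × 100.09 = 1.467 g
% CaCO3 = 1.467 / 1.604 × 100 = 91.48 %

91.48 %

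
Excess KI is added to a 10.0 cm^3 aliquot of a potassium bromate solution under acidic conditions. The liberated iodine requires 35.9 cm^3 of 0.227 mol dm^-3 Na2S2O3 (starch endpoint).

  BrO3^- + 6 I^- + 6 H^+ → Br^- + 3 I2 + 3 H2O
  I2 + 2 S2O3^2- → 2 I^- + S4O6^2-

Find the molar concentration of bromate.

n(S2O3^2-) = 0.0359 × 0.227 = 8.15 × 10^-3 mol
n(I2) = n(S2O3^2-)/2 = 4.07 × 10^-3 mol
From the 1:3 ratio, n(BrO3^-) in the aliquot = 1/3 × 4.07 × 10^-3 = 1.36 × 10^-3 mol
[BrO3^-] = 1.36 × 10^-3 / 0.0100 = 0.136 mol/L

0.136 mol/L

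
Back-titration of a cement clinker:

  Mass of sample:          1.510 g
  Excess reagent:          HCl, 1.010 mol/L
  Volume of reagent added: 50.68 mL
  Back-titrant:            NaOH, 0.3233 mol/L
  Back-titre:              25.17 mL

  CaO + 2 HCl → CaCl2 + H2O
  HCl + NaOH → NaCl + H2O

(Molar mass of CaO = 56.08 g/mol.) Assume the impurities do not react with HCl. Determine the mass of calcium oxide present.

1.207 g

n(HCl) added = 0.05068 × 1.010 = 0.05119 mol
n(NaOH) used in back-titration = 0.02517 × 0.3233 = 8.137 × 10^-3 mol
n(HCl) left over = 8.137 × 10^-3 mol (1:1 ratio)
n(HCl) consumed by analyte = 0.05119 − 8.137 × 10^-3 = 0.04305 mol
From the 1:2 ratio, n(CaO) = 1/2 × 0.04305 = 0.02152 mol
mass of CaO = 0.02152 × 56.08 = 1.207 g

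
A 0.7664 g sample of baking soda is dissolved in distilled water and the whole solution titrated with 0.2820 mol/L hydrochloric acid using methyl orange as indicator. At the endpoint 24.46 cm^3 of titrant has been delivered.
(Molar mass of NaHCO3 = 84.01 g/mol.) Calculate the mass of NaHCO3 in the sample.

0.5795 g

NaHCO3 + HCl → NaCl + H2O + CO2
n(HCl) = 0.02446 L × 0.2820 mol/L = 6.898 × 10^-3 mol
n(NaHCO3) = 6.898 × 10^-3 mol (1:1 ratio)
mass of NaHCO3 = 6.898 × 10^-3 × 84.01 g/mol = 0.5795 g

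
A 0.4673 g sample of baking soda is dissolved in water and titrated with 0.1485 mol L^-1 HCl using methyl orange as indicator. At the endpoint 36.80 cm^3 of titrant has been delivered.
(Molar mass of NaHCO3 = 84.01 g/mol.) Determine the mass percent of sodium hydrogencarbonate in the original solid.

NaHCO3 + HCl → NaCl + H2O + CO2
n(HCl) = 0.03680 L × 0.1485 mol/L = 5.465 × 10^-3 mol
n(NaHCO3) = 5.465 × 10^-3 mol (1:1 ratio)
mass of NaHCO3 = 5.465 × 10^-3 × 84.01 g/mol = 0.4591 g
% NaHCO3 = 0.4591 / 0.4673 × 100 = 98.24 %

98.24 %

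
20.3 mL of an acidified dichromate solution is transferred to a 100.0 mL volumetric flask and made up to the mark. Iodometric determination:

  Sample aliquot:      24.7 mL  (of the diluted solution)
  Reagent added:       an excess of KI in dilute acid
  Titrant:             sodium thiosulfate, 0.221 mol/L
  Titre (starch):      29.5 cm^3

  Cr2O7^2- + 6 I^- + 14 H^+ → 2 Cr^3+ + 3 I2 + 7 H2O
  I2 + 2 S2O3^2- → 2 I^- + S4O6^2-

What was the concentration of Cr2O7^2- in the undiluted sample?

0.217 mol/L

n(S2O3^2-) = 0.0295 × 0.221 = 6.52 × 10^-3 mol
n(I2) = n(S2O3^2-)/2 = 3.26 × 10^-3 mol
From the 1:3 ratio, n(Cr2O7^2-) in the aliquot = 1/3 × 3.26 × 10^-3 = 1.09 × 10^-3 mol
[Cr2O7^2-]_dilute = 1.09 × 10^-3 / 0.0247 = 0.0440 mol/L
[Cr2O7^2-]_original = 0.0440 × 100.0/20.3 = 0.217 mol/L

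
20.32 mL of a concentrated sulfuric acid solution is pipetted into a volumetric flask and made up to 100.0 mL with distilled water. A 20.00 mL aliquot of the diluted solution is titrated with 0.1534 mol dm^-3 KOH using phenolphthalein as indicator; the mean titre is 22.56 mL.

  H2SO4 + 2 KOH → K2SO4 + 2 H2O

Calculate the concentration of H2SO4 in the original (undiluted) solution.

n(KOH) = 0.02256 × 0.1534 = 3.461 × 10^-3 mol
From the 1:2 ratio, n(H2SO4) in the aliquot = 1/2 × 3.461 × 10^-3 = 1.730 × 10^-3 mol
[H2SO4]_dilute = 1.730 × 10^-3 / 0.02000 = 0.08652 mol/L
Dilution factor = 100.0 / 20.32 = 4.921
[H2SO4]_stock = 0.08652 × 4.921 = 0.4258 mol/L

0.4258 mol/L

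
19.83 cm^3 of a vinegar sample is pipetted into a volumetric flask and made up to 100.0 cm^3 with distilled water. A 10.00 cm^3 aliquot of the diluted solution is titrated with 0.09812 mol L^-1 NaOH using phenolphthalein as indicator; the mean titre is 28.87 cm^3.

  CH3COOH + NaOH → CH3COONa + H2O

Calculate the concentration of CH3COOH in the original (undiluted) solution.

n(NaOH) = 0.02887 × 0.09812 = 2.833 × 10^-3 mol
n(CH3COOH) in the aliquot = 2.833 × 10^-3 mol (1:1 ratio)
[CH3COOH]_dilute = 2.833 × 10^-3 / 0.01000 = 0.2833 mol/L
Dilution factor = 100.0 / 19.83 = 5.043
[CH3COOH]_stock = 0.2833 × 5.043 = 1.429 mol/L

1.429 mol/L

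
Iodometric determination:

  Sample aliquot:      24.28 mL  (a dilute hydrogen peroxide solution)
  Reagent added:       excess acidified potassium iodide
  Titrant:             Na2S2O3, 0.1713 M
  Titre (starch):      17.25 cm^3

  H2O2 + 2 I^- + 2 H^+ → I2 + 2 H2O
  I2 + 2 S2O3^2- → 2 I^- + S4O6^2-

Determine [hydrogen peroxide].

n(S2O3^2-) = 0.01725 × 0.1713 = 2.955 × 10^-3 mol
n(I2) = n(S2O3^2-)/2 = 1.477 × 10^-3 mol
n(H2O2) in the aliquot = 1.477 × 10^-3 mol (1:1 ratio)
[H2O2] = 1.477 × 10^-3 / 0.02428 = 0.06085 mol/L

0.06085 M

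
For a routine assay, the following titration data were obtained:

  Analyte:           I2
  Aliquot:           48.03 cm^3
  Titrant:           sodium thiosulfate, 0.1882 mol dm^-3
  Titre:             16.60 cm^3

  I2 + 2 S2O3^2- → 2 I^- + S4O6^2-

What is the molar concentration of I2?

0.03252 mol/L

n(Na2S2O3) = 0.01660 L × 0.1882 mol/L = 3.124 × 10^-3 mol
From the 1:2 mole ratio, n(I2) = 1/2 × 3.124 × 10^-3 = 1.562 × 10^-3 mol
[I2] = 1.562 × 10^-3 mol / 0.04803 L = 0.03252 mol/L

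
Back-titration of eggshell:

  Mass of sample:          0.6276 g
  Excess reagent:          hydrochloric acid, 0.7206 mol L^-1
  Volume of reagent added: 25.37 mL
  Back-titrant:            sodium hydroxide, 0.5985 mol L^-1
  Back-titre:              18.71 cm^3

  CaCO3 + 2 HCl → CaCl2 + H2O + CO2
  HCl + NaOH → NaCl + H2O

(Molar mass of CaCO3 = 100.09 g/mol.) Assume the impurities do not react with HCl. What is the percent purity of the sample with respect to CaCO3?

n(HCl) added = 0.02537 × 0.7206 = 0.01828 mol
n(NaOH) used in back-titration = 0.01871 × 0.5985 = 0.01120 mol
n(HCl) left over = 0.01120 mol (1:1 ratio)
n(HCl) consumed by analyte = 0.01828 − 0.01120 = 7.084 × 10^-3 mol
From the 1:2 ratio, n(CaCO3) = 1/2 × 7.084 × 10^-3 = 3.542 × 10^-3 mol
mass of CaCO3 = 3.542 × 10^-3 × 100.09 = 0.3545 g
% CaCO3 = 0.3545 / 0.6276 × 100 = 56.49 %

56.49 %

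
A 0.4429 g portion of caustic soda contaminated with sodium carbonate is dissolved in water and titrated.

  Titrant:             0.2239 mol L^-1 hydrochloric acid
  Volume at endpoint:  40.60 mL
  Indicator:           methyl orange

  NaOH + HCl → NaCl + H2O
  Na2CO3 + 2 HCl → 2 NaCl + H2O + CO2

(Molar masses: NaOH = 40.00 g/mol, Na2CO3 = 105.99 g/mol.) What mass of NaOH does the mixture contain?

0.1196 g

n(HCl) = 0.04060 × 0.2239 = 9.090 × 10^-3 mol
Let x = n(NaOH), y = n(Na2CO3).
Titrant: 1x + 2y = 9.090 × 10^-3;  mass: 40.00x + 105.99y = 0.4429
Solving, x = 2.989 × 10^-3 mol, y = 3.051 × 10^-3 mol
mass of NaOH = 2.989 × 10^-3 × 40.00 = 0.1196 g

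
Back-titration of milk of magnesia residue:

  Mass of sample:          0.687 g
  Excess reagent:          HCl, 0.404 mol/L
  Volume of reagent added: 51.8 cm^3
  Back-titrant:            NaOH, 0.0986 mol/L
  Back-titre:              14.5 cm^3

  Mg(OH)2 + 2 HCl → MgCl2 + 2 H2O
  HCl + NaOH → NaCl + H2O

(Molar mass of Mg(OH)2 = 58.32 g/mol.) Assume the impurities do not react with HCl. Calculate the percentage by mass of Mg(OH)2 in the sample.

82.8 %

n(HCl) added = 0.0518 × 0.404 = 0.0209 mol
n(NaOH) used in back-titration = 0.0145 × 0.0986 = 1.43 × 10^-3 mol
n(HCl) left over = 1.43 × 10^-3 mol (1:1 ratio)
n(HCl) consumed by analyte = 0.0209 − 1.43 × 10^-3 = 0.0195 mol
From the 1:2 ratio, n(Mg(OH)2) = 1/2 × 0.0195 = 9.75 × 10^-3 mol
mass of Mg(OH)2 = 9.75 × 10^-3 × 58.32 = 0.569 g
% Mg(OH)2 = 0.569 / 0.687 × 100 = 82.8 %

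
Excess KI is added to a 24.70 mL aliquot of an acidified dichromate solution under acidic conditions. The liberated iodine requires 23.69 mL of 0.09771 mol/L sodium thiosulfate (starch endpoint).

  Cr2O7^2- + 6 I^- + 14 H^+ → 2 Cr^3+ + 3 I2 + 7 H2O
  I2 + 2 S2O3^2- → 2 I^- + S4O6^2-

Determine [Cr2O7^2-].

n(S2O3^2-) = 0.02369 × 0.09771 = 2.315 × 10^-3 mol
n(I2) = n(S2O3^2-)/2 = 1.157 × 10^-3 mol
From the 1:3 ratio, n(Cr2O7^2-) in the aliquot = 1/3 × 1.157 × 10^-3 = 3.858 × 10^-4 mol
[Cr2O7^2-] = 3.858 × 10^-4 / 0.02470 = 0.01562 mol/L

0.01562 mol/L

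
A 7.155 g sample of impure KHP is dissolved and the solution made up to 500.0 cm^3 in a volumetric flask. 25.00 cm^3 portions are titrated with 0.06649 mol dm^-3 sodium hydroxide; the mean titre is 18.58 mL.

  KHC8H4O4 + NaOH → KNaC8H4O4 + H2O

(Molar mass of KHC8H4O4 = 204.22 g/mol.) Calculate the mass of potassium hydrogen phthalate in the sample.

n(NaOH) per titration = 0.01858 × 0.06649 = 1.235 × 10^-3 mol
n(KHC8H4O4) in each aliquot = 1.235 × 10^-3 mol (1:1 ratio)
n(KHC8H4O4) in the whole flask = 1.235 × 10^-3 × 500.0/25.00 = 0.02471 mol
mass of KHC8H4O4 = 0.02471 × 204.22 = 5.046 g

5.046 g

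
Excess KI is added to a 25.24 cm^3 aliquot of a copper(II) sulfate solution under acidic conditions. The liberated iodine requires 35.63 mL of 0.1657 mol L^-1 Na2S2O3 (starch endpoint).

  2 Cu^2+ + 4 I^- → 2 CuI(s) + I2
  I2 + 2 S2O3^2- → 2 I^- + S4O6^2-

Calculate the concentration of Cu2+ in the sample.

n(S2O3^2-) = 0.03563 × 0.1657 = 5.904 × 10^-3 mol
n(I2) = n(S2O3^2-)/2 = 2.952 × 10^-3 mol
From the 2:1 ratio, n(Cu2+) in the aliquot = 2/1 × 2.952 × 10^-3 = 5.904 × 10^-3 mol
[Cu2+] = 5.904 × 10^-3 / 0.02524 = 0.2339 mol/L

0.2339 mol/L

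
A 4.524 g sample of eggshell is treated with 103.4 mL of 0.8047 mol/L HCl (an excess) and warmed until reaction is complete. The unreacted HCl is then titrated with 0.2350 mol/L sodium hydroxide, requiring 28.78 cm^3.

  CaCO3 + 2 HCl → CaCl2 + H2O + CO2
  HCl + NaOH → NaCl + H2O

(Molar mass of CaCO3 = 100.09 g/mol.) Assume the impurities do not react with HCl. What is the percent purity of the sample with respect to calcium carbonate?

n(HCl) added = 0.1034 × 0.8047 = 0.08321 mol
n(NaOH) used in back-titration = 0.02878 × 0.2350 = 6.763 × 10^-3 mol
n(HCl) left over = 6.763 × 10^-3 mol (1:1 ratio)
n(HCl) consumed by analyte = 0.08321 − 6.763 × 10^-3 = 0.07644 mol
From the 1:2 ratio, n(CaCO3) = 1/2 × 0.07644 = 0.03822 mol
mass of CaCO3 = 0.03822 × 100.09 = 3.826 g
% CaCO3 = 3.826 / 4.524 × 100 = 84.56 %

84.56 %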